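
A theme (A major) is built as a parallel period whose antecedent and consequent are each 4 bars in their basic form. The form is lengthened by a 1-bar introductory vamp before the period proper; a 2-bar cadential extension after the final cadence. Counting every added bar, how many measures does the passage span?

11 measures

Basic parallel period: 4 + 4 = 8 bars.
8 (basic form) + 1 (introduction) + 2 (cadential extension) = 11.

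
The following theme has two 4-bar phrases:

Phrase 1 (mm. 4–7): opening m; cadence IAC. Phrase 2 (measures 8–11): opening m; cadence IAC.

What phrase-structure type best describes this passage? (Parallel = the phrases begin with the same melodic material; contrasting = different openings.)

Both phrases have the same opening (m) and the same cadence (imperfect authentic cadence): the second is a restatement, not a consequent, so this is a repeated phrase rather than a period.

repeated phrase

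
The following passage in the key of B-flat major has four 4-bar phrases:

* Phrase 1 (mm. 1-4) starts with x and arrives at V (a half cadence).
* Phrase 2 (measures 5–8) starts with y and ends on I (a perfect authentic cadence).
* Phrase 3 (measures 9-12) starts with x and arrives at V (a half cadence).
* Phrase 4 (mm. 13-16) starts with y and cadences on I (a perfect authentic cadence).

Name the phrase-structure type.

The cadence pattern HC–PAC–HC–PAC is weak–strong twice, and phrases 3–4 restate phrases 1–2: a period heard twice, not a double period (which would end weakly at phrase 2).

repeated period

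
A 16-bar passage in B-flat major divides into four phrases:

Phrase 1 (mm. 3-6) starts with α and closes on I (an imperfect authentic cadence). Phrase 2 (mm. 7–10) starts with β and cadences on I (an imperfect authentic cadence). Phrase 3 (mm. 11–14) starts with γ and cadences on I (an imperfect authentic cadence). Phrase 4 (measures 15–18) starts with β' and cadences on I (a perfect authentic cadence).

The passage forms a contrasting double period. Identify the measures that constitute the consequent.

In a double period the four phrases pair into a large antecedent (phrases 1–2, ending imperfect authentic cadence) and a large consequent (phrases 3–4, ending perfect authentic cadence). The consequent spans mm. 11–18.

measures 11–18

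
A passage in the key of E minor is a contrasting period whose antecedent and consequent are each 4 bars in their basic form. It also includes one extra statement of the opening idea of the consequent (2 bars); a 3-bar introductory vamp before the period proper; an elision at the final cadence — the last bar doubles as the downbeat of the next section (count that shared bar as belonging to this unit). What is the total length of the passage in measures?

Basic contrasting period: 4 + 4 = 8 bars.
8 (basic form) + 2 (extra statement) + 3 (introduction) = 13.
The elision shares a bar with the next section but does not change this unit's count.

13 measures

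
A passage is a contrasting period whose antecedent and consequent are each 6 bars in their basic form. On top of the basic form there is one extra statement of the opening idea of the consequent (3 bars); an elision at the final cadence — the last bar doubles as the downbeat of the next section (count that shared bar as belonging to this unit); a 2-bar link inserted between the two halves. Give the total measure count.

Basic contrasting period: 6 + 6 = 12 bars.
12 (basic form) + 3 (extra statement) + 2 (link) = 17.
The elision shares a bar with the next section but does not change this unit's count.

17 measures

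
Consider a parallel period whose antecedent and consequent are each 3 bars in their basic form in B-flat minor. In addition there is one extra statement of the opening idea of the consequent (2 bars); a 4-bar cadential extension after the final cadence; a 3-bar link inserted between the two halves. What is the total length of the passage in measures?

Basic parallel period: 3 + 3 = 6 bars.
6 (basic form) + 2 (extra statement) + 4 (cadential extension) + 3 (link) = 15.

15 measures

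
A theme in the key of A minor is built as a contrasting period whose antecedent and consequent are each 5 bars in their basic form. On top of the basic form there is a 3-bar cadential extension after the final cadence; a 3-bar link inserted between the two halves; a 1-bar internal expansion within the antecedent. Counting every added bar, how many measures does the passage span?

17 measures

Basic contrasting period: 5 + 5 = 10 bars.
10 (basic form) + 3 (cadential extension) + 3 (link) + 1 (internal expansion) = 17.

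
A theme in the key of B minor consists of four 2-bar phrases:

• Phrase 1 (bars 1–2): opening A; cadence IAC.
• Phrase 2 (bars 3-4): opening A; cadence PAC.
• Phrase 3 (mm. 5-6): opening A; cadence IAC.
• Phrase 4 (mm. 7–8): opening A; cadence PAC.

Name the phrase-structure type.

The cadence pattern IAC–PAC–IAC–PAC is weak–strong twice, and phrases 3–4 restate phrases 1–2: a period heard twice, not a double period (which would end weakly at phrase 2).

repeated period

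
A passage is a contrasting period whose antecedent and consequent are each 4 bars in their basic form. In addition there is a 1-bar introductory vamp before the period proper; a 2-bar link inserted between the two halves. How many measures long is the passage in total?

Basic contrasting period: 4 + 4 = 8 bars.
8 (basic form) + 1 (introduction) + 2 (link) = 11.

11 measures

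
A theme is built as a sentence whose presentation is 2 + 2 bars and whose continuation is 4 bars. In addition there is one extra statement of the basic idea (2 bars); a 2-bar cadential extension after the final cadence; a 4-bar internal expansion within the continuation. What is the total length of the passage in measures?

Basic sentence: 2 + 2 + 4 = 8 bars.
8 (basic form) + 2 (extra statement) + 2 (cadential extension) + 4 (internal expansion) = 16.

16 measures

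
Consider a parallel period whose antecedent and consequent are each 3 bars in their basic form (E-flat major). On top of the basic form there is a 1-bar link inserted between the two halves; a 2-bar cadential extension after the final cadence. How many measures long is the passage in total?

Basic parallel period: 3 + 3 = 6 bars.
6 (basic form) + 1 (link) + 2 (cadential extension) = 9.

9 measures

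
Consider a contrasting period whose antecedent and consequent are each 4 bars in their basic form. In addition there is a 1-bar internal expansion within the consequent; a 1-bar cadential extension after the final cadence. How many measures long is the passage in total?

10 measures

Basic contrasting period: 4 + 4 = 8 bars.
8 (basic form) + 1 (internal expansion) + 1 (cadential extension) = 10.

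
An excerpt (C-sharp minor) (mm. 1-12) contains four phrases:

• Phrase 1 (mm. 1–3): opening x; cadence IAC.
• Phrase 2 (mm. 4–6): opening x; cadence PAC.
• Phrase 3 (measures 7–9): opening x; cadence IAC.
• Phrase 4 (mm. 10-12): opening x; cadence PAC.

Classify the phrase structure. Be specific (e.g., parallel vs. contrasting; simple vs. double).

The cadence pattern IAC–PAC–IAC–PAC is weak–strong twice, and phrases 3–4 restate phrases 1–2: a period heard twice, not a double period (which would end weakly at phrase 2).

repeated period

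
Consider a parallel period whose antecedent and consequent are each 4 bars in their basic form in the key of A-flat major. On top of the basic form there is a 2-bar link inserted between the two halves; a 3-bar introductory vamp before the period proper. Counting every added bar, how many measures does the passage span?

Basic parallel period: 4 + 4 = 8 bars.
8 (basic form) + 2 (link) + 3 (introduction) = 13.

13 measures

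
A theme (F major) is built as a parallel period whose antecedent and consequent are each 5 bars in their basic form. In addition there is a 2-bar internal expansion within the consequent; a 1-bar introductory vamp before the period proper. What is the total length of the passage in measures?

13 measures

Basic parallel period: 5 + 5 = 10 bars.
10 (basic form) + 2 (internal expansion) + 1 (introduction) = 13.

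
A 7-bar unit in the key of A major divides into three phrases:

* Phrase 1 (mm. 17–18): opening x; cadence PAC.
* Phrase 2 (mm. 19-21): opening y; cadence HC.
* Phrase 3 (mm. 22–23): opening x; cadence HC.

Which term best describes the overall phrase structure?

The final phrase closes with a half cadence, which is not stronger than the preceding half cadence; the 3 phrases lack an overall antecedent–consequent design and so form a phrase group.

phrase group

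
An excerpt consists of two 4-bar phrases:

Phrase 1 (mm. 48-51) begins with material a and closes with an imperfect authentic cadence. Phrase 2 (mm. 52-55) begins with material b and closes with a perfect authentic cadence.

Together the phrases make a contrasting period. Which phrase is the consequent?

The phrase ending with the weaker cadence (imperfect authentic cadence) is the antecedent; the one ending more conclusively (perfect authentic cadence) is the consequent. The consequent is phrase 2.

phrase 2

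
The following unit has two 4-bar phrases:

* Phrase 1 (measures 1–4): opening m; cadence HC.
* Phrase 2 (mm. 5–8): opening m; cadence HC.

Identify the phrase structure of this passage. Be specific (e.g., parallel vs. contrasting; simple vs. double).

Both phrases have the same opening (m) and the same cadence (half cadence): the second is a restatement, not a consequent, so this is a repeated phrase rather than a period.

repeated phrase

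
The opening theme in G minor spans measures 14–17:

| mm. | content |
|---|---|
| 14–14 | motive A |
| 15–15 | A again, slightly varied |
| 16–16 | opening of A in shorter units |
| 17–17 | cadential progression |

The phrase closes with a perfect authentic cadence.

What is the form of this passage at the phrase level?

sentence

Basic idea (bar 14) + its repetition (m. 15) form the presentation; fragmentation and cadence (mm. 16–17) form the continuation — the 4-bar whole is a sentence.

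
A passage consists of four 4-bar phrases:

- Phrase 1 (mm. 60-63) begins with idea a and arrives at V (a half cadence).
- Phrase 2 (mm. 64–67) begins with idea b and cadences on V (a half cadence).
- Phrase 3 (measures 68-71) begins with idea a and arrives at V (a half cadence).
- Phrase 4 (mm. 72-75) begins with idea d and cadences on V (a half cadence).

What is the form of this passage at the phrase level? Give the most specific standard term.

phrase group

Phrase 4 ends with a half cadence, no stronger than phrase 2's half cadence, so the four phrases do not form a double period; nor do phrases 3–4 duplicate 1–2, so it is not a repeated period. With no phrase reaching a conclusive cadence, the passage is a phrase group.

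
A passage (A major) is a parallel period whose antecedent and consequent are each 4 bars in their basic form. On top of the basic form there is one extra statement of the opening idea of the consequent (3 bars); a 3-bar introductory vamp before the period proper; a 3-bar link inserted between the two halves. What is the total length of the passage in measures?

Basic parallel period: 4 + 4 = 8 bars.
8 (basic form) + 3 (extra statement) + 3 (introduction) + 3 (link) = 17.

17 measures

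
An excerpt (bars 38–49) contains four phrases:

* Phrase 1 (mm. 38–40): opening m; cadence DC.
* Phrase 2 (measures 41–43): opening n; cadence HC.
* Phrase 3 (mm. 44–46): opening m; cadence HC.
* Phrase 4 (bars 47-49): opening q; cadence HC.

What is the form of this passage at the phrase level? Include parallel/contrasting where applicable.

phrase group

Phrase 4 ends with a half cadence, no stronger than phrase 2's half cadence, so the four phrases do not form a double period; nor do phrases 3–4 duplicate 1–2, so it is not a repeated period. With no phrase reaching a conclusive cadence, the passage is a phrase group.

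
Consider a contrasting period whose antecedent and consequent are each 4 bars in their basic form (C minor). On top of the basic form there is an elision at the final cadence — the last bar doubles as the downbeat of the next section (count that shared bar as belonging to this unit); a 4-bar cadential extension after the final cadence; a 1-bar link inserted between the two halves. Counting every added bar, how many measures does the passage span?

13 measures

Basic contrasting period: 4 + 4 = 8 bars.
8 (basic form) + 4 (cadential extension) + 1 (link) = 13.
The elision shares a bar with the next section but does not change this unit's count.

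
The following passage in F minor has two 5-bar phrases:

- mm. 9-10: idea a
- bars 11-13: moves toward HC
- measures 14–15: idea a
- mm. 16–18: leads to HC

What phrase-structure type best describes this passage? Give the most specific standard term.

Both phrases have the same opening (a) and the same cadence (half cadence): the second is a restatement, not a consequent, so this is a repeated phrase rather than a period.

repeated phrase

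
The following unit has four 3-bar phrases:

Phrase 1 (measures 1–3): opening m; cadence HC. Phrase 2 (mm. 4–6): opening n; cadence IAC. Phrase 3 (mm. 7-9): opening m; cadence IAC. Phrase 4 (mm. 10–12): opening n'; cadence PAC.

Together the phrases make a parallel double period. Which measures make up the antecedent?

In a double period the first pair of phrases (ending imperfect authentic cadence) is the large antecedent and the second pair (ending perfect authentic cadence) is the large consequent; the antecedent is measures 1–6.

measures 1–6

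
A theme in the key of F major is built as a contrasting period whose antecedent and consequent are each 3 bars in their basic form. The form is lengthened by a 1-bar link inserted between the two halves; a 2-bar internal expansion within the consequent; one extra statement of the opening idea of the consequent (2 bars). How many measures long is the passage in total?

11 measures

Basic contrasting period: 3 + 3 = 6 bars.
6 (basic form) + 1 (link) + 2 (internal expansion) + 2 (extra statement) = 11.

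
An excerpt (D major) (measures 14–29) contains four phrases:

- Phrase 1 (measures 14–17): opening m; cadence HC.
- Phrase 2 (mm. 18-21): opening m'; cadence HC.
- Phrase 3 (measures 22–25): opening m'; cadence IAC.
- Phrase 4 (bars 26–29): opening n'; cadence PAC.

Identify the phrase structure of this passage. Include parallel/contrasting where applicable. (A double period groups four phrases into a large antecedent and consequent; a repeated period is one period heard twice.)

Four phrases in two halves: the first half (mm. 14–21) ends with a half cadence, the second (bars 22–29) with a perfect authentic cadence — a large antecedent–consequent pair, i.e. a double period.
Phrase 3 begins with the same material as phrase 1, making it parallel.

parallel double period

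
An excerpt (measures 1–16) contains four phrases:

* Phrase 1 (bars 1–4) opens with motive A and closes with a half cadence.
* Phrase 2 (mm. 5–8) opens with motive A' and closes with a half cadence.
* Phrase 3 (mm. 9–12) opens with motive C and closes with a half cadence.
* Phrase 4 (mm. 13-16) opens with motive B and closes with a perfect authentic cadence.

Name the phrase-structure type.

Four phrases in two halves: the first half (bars 1-8) ends with a half cadence, the second (bars 9-16) with a perfect authentic cadence — a large antecedent–consequent pair, i.e. a double period.
Phrase 3 begins with different material from phrase 1, making it contrasting.

contrasting double period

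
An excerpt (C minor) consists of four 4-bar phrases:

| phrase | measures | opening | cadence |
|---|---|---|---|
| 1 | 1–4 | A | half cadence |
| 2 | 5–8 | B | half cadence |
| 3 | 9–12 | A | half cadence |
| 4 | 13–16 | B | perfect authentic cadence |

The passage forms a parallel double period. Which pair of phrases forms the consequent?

phrases 3 and 4

In a double period the first pair of phrases (ending half cadence) is the large antecedent and the second pair (ending perfect authentic cadence) is the large consequent; the consequent is phrases 3 and 4.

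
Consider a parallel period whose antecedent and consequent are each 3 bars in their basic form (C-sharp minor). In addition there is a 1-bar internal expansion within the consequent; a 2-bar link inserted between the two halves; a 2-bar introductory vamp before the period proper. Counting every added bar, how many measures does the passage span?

11 measures

Basic parallel period: 3 + 3 = 6 bars.
6 (basic form) + 1 (internal expansion) + 2 (link) + 2 (introduction) = 11.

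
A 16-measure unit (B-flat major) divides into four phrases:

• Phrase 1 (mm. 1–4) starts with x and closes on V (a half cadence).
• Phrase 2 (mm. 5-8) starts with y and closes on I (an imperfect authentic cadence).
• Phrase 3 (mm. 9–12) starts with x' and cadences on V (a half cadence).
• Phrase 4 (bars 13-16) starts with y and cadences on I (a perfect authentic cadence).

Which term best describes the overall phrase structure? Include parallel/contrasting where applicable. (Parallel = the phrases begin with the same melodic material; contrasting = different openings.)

parallel double period

Four phrases in two halves: the first half (measures 1–8) ends with an imperfect authentic cadence, the second (mm. 9–16) with a perfect authentic cadence — a large antecedent–consequent pair, i.e. a double period.
Phrase 3 begins with the same material as phrase 1, making it parallel.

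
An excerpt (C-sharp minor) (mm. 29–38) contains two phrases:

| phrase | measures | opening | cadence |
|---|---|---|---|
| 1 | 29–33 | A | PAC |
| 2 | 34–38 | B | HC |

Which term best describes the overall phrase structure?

The second phrase closes with a half cadence, which is not stronger than the first phrase's perfect authentic cadence; without a weak→strong cadential pair there is no antecedent–consequent relationship, so this is a phrase group rather than a period.

phrase group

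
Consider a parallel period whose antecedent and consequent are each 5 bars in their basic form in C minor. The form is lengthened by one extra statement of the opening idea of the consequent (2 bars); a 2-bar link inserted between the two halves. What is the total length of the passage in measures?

14 measures

Basic parallel period: 5 + 5 = 10 bars.
10 (basic form) + 2 (extra statement) + 2 (link) = 14.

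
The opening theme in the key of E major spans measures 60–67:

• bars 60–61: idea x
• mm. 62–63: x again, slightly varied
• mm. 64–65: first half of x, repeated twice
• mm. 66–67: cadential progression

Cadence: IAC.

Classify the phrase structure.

Basic idea (measures 60–61) + its repetition (mm. 62–63) form the presentation; fragmentation and cadence (mm. 64–67) form the continuation — the 8-bar whole is a sentence.

sentence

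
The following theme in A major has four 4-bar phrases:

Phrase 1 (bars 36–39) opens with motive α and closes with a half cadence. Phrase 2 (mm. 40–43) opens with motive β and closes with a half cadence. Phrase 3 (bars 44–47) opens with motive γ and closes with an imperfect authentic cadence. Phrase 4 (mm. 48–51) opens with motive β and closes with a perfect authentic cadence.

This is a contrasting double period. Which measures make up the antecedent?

measures 36–43

In a double period the first pair of phrases (ending half cadence) is the large antecedent and the second pair (ending perfect authentic cadence) is the large consequent; the antecedent is measures 36–43.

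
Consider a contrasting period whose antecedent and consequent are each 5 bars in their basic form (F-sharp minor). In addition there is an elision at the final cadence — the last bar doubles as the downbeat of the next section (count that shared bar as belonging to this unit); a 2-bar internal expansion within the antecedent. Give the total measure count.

12 measures

Basic contrasting period: 5 + 5 = 10 bars.
10 (basic form) + 2 (internal expansion) = 12.
The elision shares a bar with the next section but does not change this unit's count.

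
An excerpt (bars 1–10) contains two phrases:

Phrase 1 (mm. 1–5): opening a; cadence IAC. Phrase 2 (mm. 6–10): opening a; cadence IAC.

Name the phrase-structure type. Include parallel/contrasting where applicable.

Both phrases have the same opening (a) and the same cadence (imperfect authentic cadence): the second is a restatement, not a consequent, so this is a repeated phrase rather than a period.

repeated phrase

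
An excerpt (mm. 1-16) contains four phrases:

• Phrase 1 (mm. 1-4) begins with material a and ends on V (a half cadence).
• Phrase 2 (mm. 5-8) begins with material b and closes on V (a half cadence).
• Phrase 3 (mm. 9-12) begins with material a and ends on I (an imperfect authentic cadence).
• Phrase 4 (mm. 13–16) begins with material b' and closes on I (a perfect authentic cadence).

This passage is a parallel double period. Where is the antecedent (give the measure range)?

measures 1–8

In a double period the four phrases pair into a large antecedent (phrases 1–2, ending half cadence) and a large consequent (phrases 3–4, ending perfect authentic cadence). The antecedent spans mm. 1–8.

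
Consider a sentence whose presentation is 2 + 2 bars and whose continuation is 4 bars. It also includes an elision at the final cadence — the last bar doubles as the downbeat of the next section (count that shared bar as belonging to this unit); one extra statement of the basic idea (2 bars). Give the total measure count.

10 measures

Basic sentence: 2 + 2 + 4 = 8 bars.
8 (basic form) + 2 (extra statement) = 10.
The elision shares a bar with the next section but does not change this unit's count.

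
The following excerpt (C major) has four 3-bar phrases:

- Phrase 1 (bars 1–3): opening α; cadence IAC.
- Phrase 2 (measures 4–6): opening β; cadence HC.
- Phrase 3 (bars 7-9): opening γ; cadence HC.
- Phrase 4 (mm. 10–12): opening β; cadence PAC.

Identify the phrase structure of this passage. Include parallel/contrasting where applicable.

Four phrases in two halves: the first half (bars 1–6) ends with a half cadence, the second (bars 7-12) with a perfect authentic cadence — a large antecedent–consequent pair, i.e. a double period.
Phrase 3 begins with different material from phrase 1, making it contrasting.

contrasting double period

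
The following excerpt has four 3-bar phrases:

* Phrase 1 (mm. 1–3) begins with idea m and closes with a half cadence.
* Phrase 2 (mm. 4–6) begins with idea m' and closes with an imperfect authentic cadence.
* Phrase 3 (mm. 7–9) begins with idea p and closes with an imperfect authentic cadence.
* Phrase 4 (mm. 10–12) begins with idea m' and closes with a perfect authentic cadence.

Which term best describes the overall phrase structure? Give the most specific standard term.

Four phrases in two halves: the first half (bars 1–6) ends with an imperfect authentic cadence, the second (mm. 7–12) with a perfect authentic cadence — a large antecedent–consequent pair, i.e. a double period.
Phrase 3 begins with different material from phrase 1, making it contrasting.

contrasting double period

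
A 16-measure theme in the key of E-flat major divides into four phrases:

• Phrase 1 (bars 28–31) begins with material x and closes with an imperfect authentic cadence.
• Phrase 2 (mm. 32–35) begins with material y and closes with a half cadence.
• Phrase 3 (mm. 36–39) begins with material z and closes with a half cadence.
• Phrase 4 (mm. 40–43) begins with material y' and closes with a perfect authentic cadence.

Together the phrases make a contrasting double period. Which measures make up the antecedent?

measures 28–35

In a double period the first pair of phrases (ending half cadence) is the large antecedent and the second pair (ending perfect authentic cadence) is the large consequent; the antecedent is measures 28–35.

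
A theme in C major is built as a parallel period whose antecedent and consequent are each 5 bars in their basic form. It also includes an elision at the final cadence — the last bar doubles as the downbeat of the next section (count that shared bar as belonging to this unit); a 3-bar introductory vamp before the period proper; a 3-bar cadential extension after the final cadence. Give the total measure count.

16 measures

Basic parallel period: 5 + 5 = 10 bars.
10 (basic form) + 3 (introduction) + 3 (cadential extension) = 16.
The elision shares a bar with the next section but does not change this unit's count.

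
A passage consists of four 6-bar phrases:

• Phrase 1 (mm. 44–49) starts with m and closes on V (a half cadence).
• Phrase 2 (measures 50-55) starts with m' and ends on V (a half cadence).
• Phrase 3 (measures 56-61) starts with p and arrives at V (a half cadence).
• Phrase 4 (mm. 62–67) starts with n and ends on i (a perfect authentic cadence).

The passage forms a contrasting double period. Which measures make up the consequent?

measures 56–67

In a double period the four phrases pair into a large antecedent (phrases 1–2, ending half cadence) and a large consequent (phrases 3–4, ending perfect authentic cadence). The consequent spans bars 56-67.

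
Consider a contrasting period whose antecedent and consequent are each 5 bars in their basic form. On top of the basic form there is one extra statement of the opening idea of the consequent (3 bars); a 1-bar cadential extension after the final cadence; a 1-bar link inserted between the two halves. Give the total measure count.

15 measures

Basic contrasting period: 5 + 5 = 10 bars.
10 (basic form) + 3 (extra statement) + 1 (cadential extension) + 1 (link) = 15.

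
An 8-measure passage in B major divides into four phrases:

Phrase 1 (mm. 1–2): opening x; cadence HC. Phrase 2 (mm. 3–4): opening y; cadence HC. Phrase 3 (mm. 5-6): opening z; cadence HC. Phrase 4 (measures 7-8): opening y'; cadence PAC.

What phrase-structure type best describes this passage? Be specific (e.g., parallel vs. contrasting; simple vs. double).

Four phrases in two halves: the first half (mm. 1-4) ends with a half cadence, the second (bars 5–8) with a perfect authentic cadence — a large antecedent–consequent pair, i.e. a double period.
Phrase 3 begins with different material from phrase 1, making it contrasting.

contrasting double period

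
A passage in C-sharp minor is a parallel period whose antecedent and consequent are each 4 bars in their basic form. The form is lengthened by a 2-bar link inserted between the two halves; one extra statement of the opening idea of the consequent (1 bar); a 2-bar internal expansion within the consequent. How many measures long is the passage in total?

13 measures

Basic parallel period: 4 + 4 = 8 bars.
8 (basic form) + 2 (link) + 1 (extra statement) + 2 (internal expansion) = 13.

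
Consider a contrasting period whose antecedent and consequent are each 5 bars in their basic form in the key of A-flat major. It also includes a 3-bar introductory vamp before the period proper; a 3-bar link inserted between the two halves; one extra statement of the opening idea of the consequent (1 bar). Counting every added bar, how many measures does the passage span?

Basic contrasting period: 5 + 5 = 10 bars.
10 (basic form) + 3 (introduction) + 3 (link) + 1 (extra statement) = 17.

17 measures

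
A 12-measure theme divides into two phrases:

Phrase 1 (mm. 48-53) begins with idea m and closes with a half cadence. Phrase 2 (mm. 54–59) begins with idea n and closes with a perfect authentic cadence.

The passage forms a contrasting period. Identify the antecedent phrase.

The phrase ending with the weaker cadence (half cadence) is the antecedent; the one ending more conclusively (perfect authentic cadence) is the consequent. The antecedent is phrase 1.

phrase 1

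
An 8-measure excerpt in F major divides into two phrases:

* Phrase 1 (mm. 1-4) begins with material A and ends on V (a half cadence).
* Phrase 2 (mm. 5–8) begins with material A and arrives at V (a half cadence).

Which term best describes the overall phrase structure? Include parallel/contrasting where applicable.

repeated phrase

Both phrases have the same opening (A) and the same cadence (half cadence): the second is a restatement, not a consequent, so this is a repeated phrase rather than a period.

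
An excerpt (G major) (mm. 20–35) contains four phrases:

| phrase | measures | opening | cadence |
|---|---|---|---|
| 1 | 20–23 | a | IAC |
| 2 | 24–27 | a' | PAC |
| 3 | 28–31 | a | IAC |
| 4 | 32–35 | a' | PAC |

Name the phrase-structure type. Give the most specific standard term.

repeated period

The cadence pattern IAC–PAC–IAC–PAC is weak–strong twice, and phrases 3–4 restate phrases 1–2: a period heard twice, not a double period (which would end weakly at phrase 2).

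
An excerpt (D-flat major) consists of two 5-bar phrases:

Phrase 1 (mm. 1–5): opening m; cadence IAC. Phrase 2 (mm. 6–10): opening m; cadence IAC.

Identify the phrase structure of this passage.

repeated phrase

Both phrases have the same opening (m) and the same cadence (imperfect authentic cadence): the second is a restatement, not a consequent, so this is a repeated phrase rather than a period.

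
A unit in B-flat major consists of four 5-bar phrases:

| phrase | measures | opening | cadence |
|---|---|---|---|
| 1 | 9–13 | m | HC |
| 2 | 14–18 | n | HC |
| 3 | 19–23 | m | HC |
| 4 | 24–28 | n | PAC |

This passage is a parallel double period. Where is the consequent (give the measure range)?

measures 19–28

In a double period the four phrases pair into a large antecedent (phrases 1–2, ending half cadence) and a large consequent (phrases 3–4, ending perfect authentic cadence). The consequent spans measures 19–28.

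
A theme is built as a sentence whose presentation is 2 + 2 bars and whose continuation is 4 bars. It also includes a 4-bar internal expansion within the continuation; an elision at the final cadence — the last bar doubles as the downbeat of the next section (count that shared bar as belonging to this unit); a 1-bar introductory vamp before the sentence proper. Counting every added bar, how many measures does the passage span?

Basic sentence: 2 + 2 + 4 = 8 bars.
8 (basic form) + 4 (internal expansion) + 1 (introduction) = 13.
The elision shares a bar with the next section but does not change this unit's count.

13 measures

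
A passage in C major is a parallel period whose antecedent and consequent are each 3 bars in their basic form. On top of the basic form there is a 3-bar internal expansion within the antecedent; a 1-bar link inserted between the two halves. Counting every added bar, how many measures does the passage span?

Basic parallel period: 3 + 3 = 6 bars.
6 (basic form) + 3 (internal expansion) + 1 (link) = 10.

10 measures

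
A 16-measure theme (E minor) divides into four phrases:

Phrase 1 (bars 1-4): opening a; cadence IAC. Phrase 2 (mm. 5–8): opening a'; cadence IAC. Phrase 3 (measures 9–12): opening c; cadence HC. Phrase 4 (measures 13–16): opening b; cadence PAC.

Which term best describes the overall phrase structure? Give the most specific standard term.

contrasting double period

Four phrases in two halves: the first half (measures 1-8) ends with an imperfect authentic cadence, the second (mm. 9–16) with a perfect authentic cadence — a large antecedent–consequent pair, i.e. a double period.
Phrase 3 begins with different material from phrase 1, making it contrasting.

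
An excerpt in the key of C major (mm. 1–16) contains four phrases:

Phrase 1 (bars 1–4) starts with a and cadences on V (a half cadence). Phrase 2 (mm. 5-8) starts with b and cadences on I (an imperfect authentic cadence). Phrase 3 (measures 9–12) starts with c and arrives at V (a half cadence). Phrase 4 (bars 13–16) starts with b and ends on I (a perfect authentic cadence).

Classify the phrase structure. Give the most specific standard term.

contrasting double period

Four phrases in two halves: the first half (bars 1-8) ends with an imperfect authentic cadence, the second (mm. 9–16) with a perfect authentic cadence — a large antecedent–consequent pair, i.e. a double period.
Phrase 3 begins with different material from phrase 1, making it contrasting.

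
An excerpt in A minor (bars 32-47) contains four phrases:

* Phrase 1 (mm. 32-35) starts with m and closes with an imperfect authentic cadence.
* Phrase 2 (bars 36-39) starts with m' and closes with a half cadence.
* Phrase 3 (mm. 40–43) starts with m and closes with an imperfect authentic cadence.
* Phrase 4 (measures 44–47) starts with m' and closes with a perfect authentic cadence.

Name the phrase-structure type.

Four phrases in two halves: the first half (mm. 32–39) ends with a half cadence, the second (bars 40-47) with a perfect authentic cadence — a large antecedent–consequent pair, i.e. a double period.
Phrase 3 begins with the same material as phrase 1, making it parallel.

parallel double period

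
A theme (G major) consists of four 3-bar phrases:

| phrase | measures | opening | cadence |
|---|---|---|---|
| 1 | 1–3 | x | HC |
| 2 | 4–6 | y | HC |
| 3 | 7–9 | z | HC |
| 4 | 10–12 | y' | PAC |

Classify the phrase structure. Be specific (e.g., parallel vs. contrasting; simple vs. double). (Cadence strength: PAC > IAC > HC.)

contrasting double period

Four phrases in two halves: the first half (mm. 1–6) ends with a half cadence, the second (mm. 7–12) with a perfect authentic cadence — a large antecedent–consequent pair, i.e. a double period.
Phrase 3 begins with different material from phrase 1, making it contrasting.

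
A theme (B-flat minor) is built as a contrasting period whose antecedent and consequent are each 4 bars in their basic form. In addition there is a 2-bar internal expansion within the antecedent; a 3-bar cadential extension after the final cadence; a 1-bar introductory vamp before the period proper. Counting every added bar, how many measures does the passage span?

Basic contrasting period: 4 + 4 = 8 bars.
8 (basic form) + 2 (internal expansion) + 3 (cadential extension) + 1 (introduction) = 14.

14 measures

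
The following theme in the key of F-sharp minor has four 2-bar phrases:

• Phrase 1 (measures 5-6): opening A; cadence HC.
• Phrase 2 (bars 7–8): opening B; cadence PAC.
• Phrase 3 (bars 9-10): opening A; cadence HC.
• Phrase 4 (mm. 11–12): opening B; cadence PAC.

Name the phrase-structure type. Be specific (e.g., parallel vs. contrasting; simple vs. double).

repeated period

The cadence pattern HC–PAC–HC–PAC is weak–strong twice, and phrases 3–4 restate phrases 1–2: a period heard twice, not a double period (which would end weakly at phrase 2).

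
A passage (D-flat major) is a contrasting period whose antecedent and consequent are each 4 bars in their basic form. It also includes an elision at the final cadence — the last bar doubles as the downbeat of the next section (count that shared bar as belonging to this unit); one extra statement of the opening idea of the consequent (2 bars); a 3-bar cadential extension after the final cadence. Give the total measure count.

Basic contrasting period: 4 + 4 = 8 bars.
8 (basic form) + 2 (extra statement) + 3 (cadential extension) = 13.
The elision shares a bar with the next section but does not change this unit's count.

13 measures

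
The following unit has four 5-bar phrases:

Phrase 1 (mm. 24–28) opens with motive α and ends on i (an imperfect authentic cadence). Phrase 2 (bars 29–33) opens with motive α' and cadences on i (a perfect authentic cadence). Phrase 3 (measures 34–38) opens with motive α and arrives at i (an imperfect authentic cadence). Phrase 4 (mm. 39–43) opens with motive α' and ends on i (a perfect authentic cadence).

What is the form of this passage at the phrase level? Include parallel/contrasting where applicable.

repeated period

The cadence pattern IAC–PAC–IAC–PAC is weak–strong twice, and phrases 3–4 restate phrases 1–2: a period heard twice, not a double period (which would end weakly at phrase 2).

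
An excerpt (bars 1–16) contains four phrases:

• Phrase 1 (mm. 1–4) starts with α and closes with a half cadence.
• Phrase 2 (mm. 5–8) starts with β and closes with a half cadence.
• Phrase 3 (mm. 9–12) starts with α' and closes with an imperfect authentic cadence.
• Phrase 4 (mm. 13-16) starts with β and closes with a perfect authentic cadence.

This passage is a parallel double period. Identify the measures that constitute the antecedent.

In a double period the four phrases pair into a large antecedent (phrases 1–2, ending half cadence) and a large consequent (phrases 3–4, ending perfect authentic cadence). The antecedent spans mm. 1–8.

measures 1–8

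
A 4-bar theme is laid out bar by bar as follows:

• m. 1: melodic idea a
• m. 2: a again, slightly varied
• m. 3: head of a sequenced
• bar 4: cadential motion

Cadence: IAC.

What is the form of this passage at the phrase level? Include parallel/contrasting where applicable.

Basic idea (measure 1) + its repetition (measure 2) form the presentation; fragmentation and cadence (measures 3-4) form the continuation — the 4-bar whole is a sentence.

sentence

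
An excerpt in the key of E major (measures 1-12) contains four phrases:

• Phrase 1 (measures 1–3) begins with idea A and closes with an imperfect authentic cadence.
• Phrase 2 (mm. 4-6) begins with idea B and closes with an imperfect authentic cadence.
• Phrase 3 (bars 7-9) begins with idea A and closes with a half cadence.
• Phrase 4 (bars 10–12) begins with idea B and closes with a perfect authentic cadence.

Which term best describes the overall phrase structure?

parallel double period

Four phrases in two halves: the first half (measures 1–6) ends with an imperfect authentic cadence, the second (mm. 7–12) with a perfect authentic cadence — a large antecedent–consequent pair, i.e. a double period.
Phrase 3 begins with the same material as phrase 1, making it parallel.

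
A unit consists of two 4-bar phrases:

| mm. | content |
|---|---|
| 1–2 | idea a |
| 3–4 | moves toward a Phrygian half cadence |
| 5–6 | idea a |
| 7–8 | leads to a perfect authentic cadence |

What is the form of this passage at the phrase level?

parallel period

Phrase 1 ends with a Phrygian half cadence (weaker) and phrase 2 with a perfect authentic cadence (stronger): antecedent + consequent = a period.
The two phrases open with the same material (a / a), so the period is parallel.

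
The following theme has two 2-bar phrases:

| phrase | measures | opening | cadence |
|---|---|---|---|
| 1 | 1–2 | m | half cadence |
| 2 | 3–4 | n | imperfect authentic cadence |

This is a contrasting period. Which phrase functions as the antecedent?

The phrase ending with the weaker cadence (half cadence) is the antecedent; the one ending more conclusively (imperfect authentic cadence) is the consequent. The antecedent is phrase 1.

phrase 1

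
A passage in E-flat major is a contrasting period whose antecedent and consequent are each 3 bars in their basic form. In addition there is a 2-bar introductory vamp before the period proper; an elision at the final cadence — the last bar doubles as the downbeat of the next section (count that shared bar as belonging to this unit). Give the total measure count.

Basic contrasting period: 3 + 3 = 6 bars.
6 (basic form) + 2 (introduction) = 8.
The elision shares a bar with the next section but does not change this unit's count.

8 measures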